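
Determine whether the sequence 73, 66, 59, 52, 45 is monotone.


Differences: -7, -7, -7, -7
All differences < 0 → strictly DECREASING

Monotonically decreasing


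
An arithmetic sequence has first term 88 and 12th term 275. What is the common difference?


d = (aₙ - a₁)/(n-1)
= (275 - 88)/(12-1)
= 187/11 = 17

d = 17


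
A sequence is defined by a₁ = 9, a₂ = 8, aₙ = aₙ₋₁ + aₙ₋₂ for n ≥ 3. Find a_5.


Computing iteratively: 9, 8, 17, 25, 42
a_5 = 42

a_5 = 42


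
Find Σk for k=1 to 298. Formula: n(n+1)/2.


n(n+1)/2 = 298×299/2 = 89102/2 = 44551

Σk = 44551


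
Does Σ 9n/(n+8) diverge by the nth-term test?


lim(n→∞) 9n/(n+8) = 9/1 = 9  (divide numerator and denominator by n)
lim aₙ = 9 ≠ 0 → series DIVERGES

Diverges (lim aₙ = 9 ≠ 0)


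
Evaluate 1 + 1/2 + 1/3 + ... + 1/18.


H_18 = 1/1 + 1/2 + 1/3 + ... + 1/18
= 14274301/4084080
≈ 3.4951

H_18 = 14274301/4084080 ≈ 3.4951


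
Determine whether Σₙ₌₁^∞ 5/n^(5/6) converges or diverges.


p-series test: Σ c/n^p converges if p > 1, diverges if p ≤ 1 (constant c > 0 doesn't affect convergence).
p = 5/6
5/6 ≤ 1 → DIVERGES

Diverges (p = 5/6 ≤ 1)


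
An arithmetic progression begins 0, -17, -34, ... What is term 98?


aₙ = a₁ + (n-1)d
= 0 + (98-1)×-17
= 0 - 1649
= -1649

a_98 = -1649


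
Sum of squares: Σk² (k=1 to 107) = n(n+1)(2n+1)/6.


n = 107
n(n+1)(2n+1)/6 = 107×108×215/6
= 2484540/6 = 414090

Σk² = 414090


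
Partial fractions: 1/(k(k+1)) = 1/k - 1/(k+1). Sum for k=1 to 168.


1/(k(k+1)) = 1/k - 1/(k+1) (partial fractions)
Telescoping: Σ = 1 - 1/169 = 168/169

Sum = 168/169


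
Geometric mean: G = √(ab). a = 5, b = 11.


GM = √(5×11) = √55 = 7.4162

GM = 7.4162


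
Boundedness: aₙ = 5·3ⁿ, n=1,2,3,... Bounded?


aₙ = 5·3ⁿ → as n→∞, aₙ→∞ (since base 3 > 1)
No finite upper bound exists
The sequence is UNBOUNDED

Unbounded (aₙ → ∞ as n → ∞)


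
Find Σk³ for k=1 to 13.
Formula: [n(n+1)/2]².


n(n+1)/2 = 13×14/2 = 91
Σk³ = 91² = 8281

Σk³ = 8281


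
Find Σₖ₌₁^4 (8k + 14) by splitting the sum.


Σ(8k+14) = 8·Σk + 14·n
= 8·10 + 14·4
= 80 + 56 = 136

Σ = 136


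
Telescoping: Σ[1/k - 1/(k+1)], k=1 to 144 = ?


Telescoping: adjacent terms cancel.
= 1/1 - 1/145
= 1 - 1/145 = 144/145

Sum = 144/145


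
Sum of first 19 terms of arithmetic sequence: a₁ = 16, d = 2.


aₙ = 16 + (19-1)×2 = 52
Sₙ = n(a₁+aₙ)/2 = 19×(16+52)/2
= 19×68/2 = 646

S_19 = 646


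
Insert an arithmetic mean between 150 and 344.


AM = (150 + 344)/2 = 494/2 = 247

AM = 247


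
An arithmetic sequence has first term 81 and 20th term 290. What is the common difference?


d = (aₙ - a₁)/(n-1)
= (290 - 81)/(20-1)
= 209/19 = 11

d = 11


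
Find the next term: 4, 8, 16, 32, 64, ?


Pattern: powers of 2: 2ⁿ
Terms: 4, 8, 16, 32, 64
Next term = 128

Next term = 128


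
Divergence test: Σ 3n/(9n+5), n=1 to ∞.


lim(n→∞) 3n/(9n+5) = 3/9 = 1/3  (divide numerator and denominator by n)
lim aₙ = 1/3 ≠ 0 → series DIVERGES

Diverges (lim aₙ = 1/3 ≠ 0)


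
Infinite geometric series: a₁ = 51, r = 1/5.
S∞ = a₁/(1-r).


S∞ = a₁/(1-r) = 51/(1 - 1/5)
= 51/(4/5)
= 255/4

S∞ = 255/4


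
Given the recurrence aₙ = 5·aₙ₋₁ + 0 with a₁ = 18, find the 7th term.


Computing step by step:
a_1 = 18
a_2 = 90
a_3 = 450
a_4 = 2250
a_5 = 11250
a_6 = 56250
a_7 = 281250


a_7 = 281250


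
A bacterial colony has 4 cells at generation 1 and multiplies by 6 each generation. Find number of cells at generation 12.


aₙ = a₁·r^(n-1)
= 4×6^11
= 4×362797056
= 1451188224

a_12 = 1451188224


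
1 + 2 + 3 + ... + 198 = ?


n(n+1)/2 = 198×199/2 = 39402/2 = 19701

Σk = 19701


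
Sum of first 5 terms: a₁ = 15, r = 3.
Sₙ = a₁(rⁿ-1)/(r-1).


Sₙ = 15×(3^5 - 1)/(3 - 1)
= 15×(243 - 1)/2
= 15×242/2
= 1815

S_5 = 1815


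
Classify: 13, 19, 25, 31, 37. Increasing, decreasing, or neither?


Differences: 6, 6, 6, 6
All differences > 0 → strictly INCREASING

Monotonically increasing


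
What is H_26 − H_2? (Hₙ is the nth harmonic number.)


Σₖ₌3^26 1/k = 1/3 + 1/4 + 1/5 + ... + 1/26
= 21010170067/8923714800
≈ 2.3544

Sum = 21010170067/8923714800 ≈ 2.3544


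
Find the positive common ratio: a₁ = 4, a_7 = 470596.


r^(n-1) = aₙ/a₁
r^6 = 470596/4 = 117649
r = 117649^(1/6)
= ±7; taking r > 0 gives r = 7

r = 7


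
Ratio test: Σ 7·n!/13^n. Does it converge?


aₙ = 7·n!/13^n
a_{n+1}/aₙ = (n+1)!/13^(n+1) × 13^n/n!  (constant 7 cancels)
= (n+1)/13
L = lim(n→∞) (n+1)/13 = ∞
L > 1 → series DIVERGES

Diverges (ratio test: L = ∞ > 1)


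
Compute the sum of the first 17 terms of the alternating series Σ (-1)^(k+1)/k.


S = 1 - 1/2 + 1/3 - 1/4 + 1/5 - 1/6 + 1/7 - 1/8 ± ...
= 0.7217
(Full series converges to +ln(2) ≈ +0.6931)

S_17 = 0.7217


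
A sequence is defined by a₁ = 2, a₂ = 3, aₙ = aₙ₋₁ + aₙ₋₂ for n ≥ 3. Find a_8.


Computing iteratively: 2, 3, 5, 8, 13, 21, 34, 55
a_8 = 55

a_8 = 55


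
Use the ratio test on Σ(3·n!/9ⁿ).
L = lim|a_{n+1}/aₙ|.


aₙ = 3·n!/9^n
a_{n+1}/aₙ = (n+1)!/9^(n+1) × 9^n/n!  (constant 3 cancels)
= (n+1)/9
L = lim(n→∞) (n+1)/9 = ∞
L > 1 → series DIVERGES

Diverges (ratio test: L = ∞ > 1)


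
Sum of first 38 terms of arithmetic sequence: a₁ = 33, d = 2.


aₙ = 33 + (38-1)×2 = 107
Sₙ = n(a₁+aₙ)/2 = 38×(33+107)/2
= 38×140/2 = 2660

S_38 = 2660


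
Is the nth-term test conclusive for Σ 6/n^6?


lim(n→∞) 6/n^6 = 0
lim aₙ = 0 → nth-term test is INCONCLUSIVE
(Need other tests; this is actually a convergent p-series with p=6 > 1)

Inconclusive (lim aₙ = 0; need another test)


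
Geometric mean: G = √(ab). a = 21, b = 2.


GM = √(21×2) = √42 = 6.4807

GM = 6.4807


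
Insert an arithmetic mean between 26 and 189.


AM = (26 + 189)/2 = 215/2 = 107.5

AM = 107.5


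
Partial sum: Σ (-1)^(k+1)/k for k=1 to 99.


S = 1 - 1/2 + 1/3 - 1/4 + 1/5 - 1/6 + 1/7 - 1/8 ± ...
= 0.6982
(Full series converges to +ln(2) ≈ +0.6931)

S_99 = 0.6982


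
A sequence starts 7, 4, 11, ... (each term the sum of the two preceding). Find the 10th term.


Computing iteratively: 7, 4, 11, 15, 26, 41, 67, 108, 175, 283
a_10 = 283

a_10 = 283


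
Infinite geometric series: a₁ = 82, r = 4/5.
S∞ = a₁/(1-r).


S∞ = a₁/(1-r) = 82/(1 - 4/5)
= 82/(1/5)
= 410

S∞ = 410


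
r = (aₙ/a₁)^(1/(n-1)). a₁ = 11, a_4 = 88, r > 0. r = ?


r^(n-1) = aₙ/a₁
r^3 = 88/11 = 8
r = 8^(1/3)
= 2

r = 2


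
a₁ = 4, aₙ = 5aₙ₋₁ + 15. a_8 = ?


Computing step by step:
a_1 = 4
a_2 = 35
a_3 = 190
a_4 = 965
a_5 = 4840
a_6 = 24215
a_7 = 121090
a_8 = 605465


a_8 = 605465


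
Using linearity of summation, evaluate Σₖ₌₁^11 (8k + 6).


Σ(8k+6) = 8·Σk + 6·n
= 8·66 + 6·11
= 528 + 66 = 594

Σ = 594


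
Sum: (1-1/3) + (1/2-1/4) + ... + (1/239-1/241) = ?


Telescoping with gap 2: two head and two tail terms survive.
= (1 + 1/2) - (1/240 + 1/241)
= 3/2 - 1/240 - 1/241 = 86279/57840

Sum = 86279/57840


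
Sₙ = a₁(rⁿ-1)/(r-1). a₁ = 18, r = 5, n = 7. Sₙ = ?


Sₙ = 18×(5^7 - 1)/(5 - 1)
= 18×(78125 - 1)/4
= 18×78124/4
= 351558

S_7 = 351558


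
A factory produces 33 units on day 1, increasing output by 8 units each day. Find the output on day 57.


aₙ = a₁ + (n-1)d
= 33 + (57-1)×8
= 33 + 448
= 481

a_57 = 481


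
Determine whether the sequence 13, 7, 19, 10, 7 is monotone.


Differences: -6, 12, -9, -3
Difference at position 2 is +12 (> 0) but position 1 is -6 (< 0) — sequence both rises and falls
→ NOT monotonic

Not monotonic


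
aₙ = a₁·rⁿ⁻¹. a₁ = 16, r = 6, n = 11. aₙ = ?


aₙ = a₁·r^(n-1)
= 16×6^10
= 16×60466176
= 967458816

a_11 = 967458816


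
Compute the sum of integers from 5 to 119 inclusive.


Σₖ₌5^119 k = Σₖ₌₁^119 k − Σₖ₌₁^4 k
= 119·120/2 − 4·5/2
= 7140 − 10 = 7130

Σk = 7130


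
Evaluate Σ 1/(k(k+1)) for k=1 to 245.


1/(k(k+1)) = 1/k - 1/(k+1) (partial fractions)
Telescoping: Σ = 1 - 1/246 = 245/246

Sum = 245/246


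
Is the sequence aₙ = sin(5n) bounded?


For all n, -1 ≤ sin(5n) ≤ 1, so -1 ≤ sin(5n) ≤ 1
Lower bound: -1, Upper bound: 1
The sequence IS bounded

Bounded (-1 ≤ aₙ ≤ 1)


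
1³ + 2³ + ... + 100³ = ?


n(n+1)/2 = 100×101/2 = 5050
Σk³ = 5050² = 25502500

Σk³ = 25502500


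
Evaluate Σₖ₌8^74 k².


Σₖ₌8^74 k² = Σₖ₌₁^74 k² − Σₖ₌₁^7 k²
= 74·75·149/6 − 7·8·15/6
= 137825 − 140 = 137685

Σk² = 137685


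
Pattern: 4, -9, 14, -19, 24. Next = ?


Pattern: alternating sign, magnitude arithmetic (d=5)
Terms: 4, -9, 14, -19, 24
Next term = -29

Next term = -29


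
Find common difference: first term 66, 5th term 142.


d = (aₙ - a₁)/(n-1)
= (142 - 66)/(5-1)
= 76/4 = 19

d = 19


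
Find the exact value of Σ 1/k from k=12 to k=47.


Σₖ₌12^47 1/k = 1/12 + 1/13 + 1/14 + ... + 1/47
= 627816166374159054023/442720643463713815200
≈ 1.4181

Sum = 627816166374159054023/442720643463713815200 ≈ 1.4181


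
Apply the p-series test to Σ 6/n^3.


p-series test: Σ c/n^p converges if p > 1, diverges if p ≤ 1 (constant c > 0 doesn't affect convergence).
p = 3
3 > 1 → CONVERGES

Converges (p = 3 > 1)


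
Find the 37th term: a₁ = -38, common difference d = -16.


aₙ = a₁ + (n-1)d
= -38 + (37-1)×-16
= -38 - 576
= -614

a_37 = -614


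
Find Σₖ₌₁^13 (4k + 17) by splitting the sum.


Σ(4k+17) = 4·Σk + 17·n
= 4·91 + 17·13
= 364 + 221 = 585

Σ = 585


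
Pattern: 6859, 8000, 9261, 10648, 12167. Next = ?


Pattern: perfect cubes: n³
Terms: 6859, 8000, 9261, 10648, 12167
Next term = 13824

Next term = 13824


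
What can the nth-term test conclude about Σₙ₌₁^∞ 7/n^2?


lim(n→∞) 7/n^2 = 0
lim aₙ = 0 → nth-term test is INCONCLUSIVE
(Need other tests; this is actually a convergent p-series with p=2 > 1)

Inconclusive (lim aₙ = 0; need another test)


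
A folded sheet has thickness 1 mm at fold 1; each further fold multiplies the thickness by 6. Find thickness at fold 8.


aₙ = a₁·r^(n-1)
= 1×6^7
= 1×279936
= 279936

a_8 = 279936


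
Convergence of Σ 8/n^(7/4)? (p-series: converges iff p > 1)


p-series test: Σ c/n^p converges if p > 1, diverges if p ≤ 1 (constant c > 0 doesn't affect convergence).
p = 7/4
7/4 > 1 → CONVERGES

Converges (p = 7/4 > 1)


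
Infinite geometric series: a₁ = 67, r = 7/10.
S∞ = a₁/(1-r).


S∞ = a₁/(1-r) = 67/(1 - 7/10)
= 67/(3/10)
= 670/3

S∞ = 670/3


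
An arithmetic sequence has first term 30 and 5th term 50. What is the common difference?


d = (aₙ - a₁)/(n-1)
= (50 - 30)/(5-1)
= 20/4 = 5

d = 5


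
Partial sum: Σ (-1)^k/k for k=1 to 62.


S = -1 + 1/2 - 1/3 + 1/4 - 1/5 + 1/6 - 1/7 + 1/8 ± ...
= -0.6851
(Full series converges to -ln(2) ≈ -0.6931)

S_62 = -0.6851


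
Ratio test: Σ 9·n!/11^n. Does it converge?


aₙ = 9·n!/11^n
a_{n+1}/aₙ = (n+1)!/11^(n+1) × 11^n/n!  (constant 9 cancels)
= (n+1)/11
L = lim(n→∞) (n+1)/11 = ∞
L > 1 → series DIVERGES

Diverges (ratio test: L = ∞ > 1)


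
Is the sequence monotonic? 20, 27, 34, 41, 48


Differences: 7, 7, 7, 7
All differences > 0 → strictly INCREASING

Monotonically increasing


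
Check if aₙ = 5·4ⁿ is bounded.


aₙ = 5·4ⁿ → as n→∞, aₙ→∞ (since base 4 > 1)
No finite upper bound exists
The sequence is UNBOUNDED

Unbounded (aₙ → ∞ as n → ∞)


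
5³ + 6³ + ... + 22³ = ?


Σₖ₌5^22 k³ = [22·23/2]² − [4·5/2]²
= 64009 − 100 = 63909

Σk³ = 63909


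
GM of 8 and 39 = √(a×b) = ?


GM = √(8×39) = √312 = 17.6635

GM = 17.6635


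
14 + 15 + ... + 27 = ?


Σₖ₌14^27 k = Σₖ₌₁^27 k − Σₖ₌₁^13 k
= 27·28/2 − 13·14/2
= 378 − 91 = 287

Σk = 287


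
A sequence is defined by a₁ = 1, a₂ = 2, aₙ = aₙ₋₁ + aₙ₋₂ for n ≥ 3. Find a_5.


Computing iteratively: 1, 2, 3, 5, 8
a_5 = 8

a_5 = 8


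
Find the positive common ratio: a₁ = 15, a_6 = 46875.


r^(n-1) = aₙ/a₁
r^5 = 46875/15 = 3125
r = 3125^(1/5)
= 5

r = 5


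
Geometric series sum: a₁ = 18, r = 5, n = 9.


Sₙ = 18×(5^9 - 1)/(5 - 1)
= 18×(1953125 - 1)/4
= 18×1953124/4
= 8789058

S_9 = 8789058


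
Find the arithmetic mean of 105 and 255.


AM = (105 + 255)/2 = 360/2 = 180

AM = 180


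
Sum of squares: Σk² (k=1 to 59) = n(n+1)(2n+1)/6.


n = 59
n(n+1)(2n+1)/6 = 59×60×119/6
= 421260/6 = 70210

Σk² = 70210


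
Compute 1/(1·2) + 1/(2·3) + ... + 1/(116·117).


1/(k(k+1)) = 1/k - 1/(k+1) (partial fractions)
Telescoping: Σ = 1 - 1/117 = 116/117

Sum = 116/117


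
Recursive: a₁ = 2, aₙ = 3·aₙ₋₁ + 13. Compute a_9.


Computing step by step:
a_1 = 2
a_2 = 19
a_3 = 70
a_4 = 223
a_5 = 682
a_6 = 2059
a_7 = 6190
a_8 = 18583
a_9 = 55762


a_9 = 55762


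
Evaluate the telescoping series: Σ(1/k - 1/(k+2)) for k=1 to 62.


Telescoping with gap 2: two head and two tail terms survive.
= (1 + 1/2) - (1/63 + 1/64)
= 3/2 - 1/63 - 1/64 = 5921/4032

Sum = 5921/4032


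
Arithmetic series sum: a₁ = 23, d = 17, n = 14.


aₙ = 23 + (14-1)×17 = 244
Sₙ = n(a₁+aₙ)/2 = 14×(23+244)/2
= 14×267/2 = 1869

S_14 = 1869


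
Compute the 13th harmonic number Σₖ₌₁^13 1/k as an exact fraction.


H_13 = 1/1 + 1/2 + 1/3 + ... + 1/13
= 1145993/360360
≈ 3.1801

H_13 = 1145993/360360 ≈ 3.1801


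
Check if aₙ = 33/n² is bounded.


a₁ = 33, a₂ = 33/4, a₃ = 33/9, ...
0 < aₙ ≤ 33 for all n ≥ 1
The sequence IS bounded

Bounded (0 < aₙ ≤ 33)


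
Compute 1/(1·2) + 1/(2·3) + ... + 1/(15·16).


1/(k(k+1)) = 1/k - 1/(k+1) (partial fractions)
Telescoping: Σ = 1 - 1/16 = 15/16

Sum = 15/16


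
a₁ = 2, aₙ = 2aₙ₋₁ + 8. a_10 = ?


Computing step by step:
a_1 = 2
a_2 = 12
a_3 = 32
a_4 = 72
a_5 = 152
a_6 = 312
a_7 = 632
a_8 = 1272
a_9 = 2552
a_10 = 5112


a_10 = 5112


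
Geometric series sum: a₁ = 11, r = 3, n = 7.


Sₙ = 11×(3^7 - 1)/(3 - 1)
= 11×(2187 - 1)/2
= 11×2186/2
= 12023

S_7 = 12023


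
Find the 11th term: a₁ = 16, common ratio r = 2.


aₙ = a₁·r^(n-1)
= 16×2^10
= 16×1024
= 16384

a_11 = 16384


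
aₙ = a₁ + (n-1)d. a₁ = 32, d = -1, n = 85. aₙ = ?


aₙ = a₁ + (n-1)d
= 32 + (85-1)×-1
= 32 - 84
= -52

a_85 = -52


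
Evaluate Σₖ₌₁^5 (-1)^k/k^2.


S = -1 + 1/4 - 1/9 + 1/16 - 1/25
= -0.8386
(Full series converges to -π²/12 ≈ -0.8225)

S_5 = -0.8386


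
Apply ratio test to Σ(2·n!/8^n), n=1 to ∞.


aₙ = 2·n!/8^n
a_{n+1}/aₙ = (n+1)!/8^(n+1) × 8^n/n!  (constant 2 cancels)
= (n+1)/8
L = lim(n→∞) (n+1)/8 = ∞
L > 1 → series DIVERGES

Diverges (ratio test: L = ∞ > 1)


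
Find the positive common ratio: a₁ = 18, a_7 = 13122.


r^(n-1) = aₙ/a₁
r^6 = 13122/18 = 729
r = 729^(1/6)
= ±3; taking r > 0 gives r = 3

r = 3


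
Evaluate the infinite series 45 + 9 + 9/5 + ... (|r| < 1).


S∞ = a₁/(1-r) = 45/(1 - 1/5)
= 45/(4/5)
= 225/4

S∞ = 225/4


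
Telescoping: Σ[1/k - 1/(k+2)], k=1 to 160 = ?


Telescoping with gap 2: two head and two tail terms survive.
= (1 + 1/2) - (1/161 + 1/162)
= 3/2 - 1/161 - 1/162 = 19400/13041

Sum = 19400/13041


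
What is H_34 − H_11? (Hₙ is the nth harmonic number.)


Σₖ₌12^34 1/k = 1/12 + 1/13 + 1/14 + ... + 1/34
= 158603136279059/144403552893600
≈ 1.0983

Sum = 158603136279059/144403552893600 ≈ 1.0983


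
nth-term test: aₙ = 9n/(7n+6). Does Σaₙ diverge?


lim(n→∞) 9n/(7n+6) = 9/7 = 9/7  (divide numerator and denominator by n)
lim aₙ = 9/7 ≠ 0 → series DIVERGES

Diverges (lim aₙ = 9/7 ≠ 0)


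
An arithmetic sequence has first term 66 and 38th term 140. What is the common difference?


d = (aₙ - a₁)/(n-1)
= (140 - 66)/(38-1)
= 74/37 = 2

d = 2


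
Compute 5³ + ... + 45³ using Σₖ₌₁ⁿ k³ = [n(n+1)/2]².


Σₖ₌5^45 k³ = [45·46/2]² − [4·5/2]²
= 1071225 − 100 = 1071125

Σk³ = 1071125


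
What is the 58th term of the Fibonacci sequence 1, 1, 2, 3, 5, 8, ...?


Fibonacci sequence: 1, 1, 2, 3, 5, 8, 13, 21, 34, 55, 89, ...
F(58) = 591286729879

F(58) = 591286729879


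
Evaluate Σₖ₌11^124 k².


Σₖ₌11^124 k² = Σₖ₌₁^124 k² − Σₖ₌₁^10 k²
= 124·125·249/6 − 10·11·21/6
= 643250 − 385 = 642865

Σk² = 642865


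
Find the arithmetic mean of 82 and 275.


AM = (82 + 275)/2 = 357/2 = 178.5

AM = 178.5


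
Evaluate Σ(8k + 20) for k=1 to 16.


Σ(8k+20) = 8·Σk + 20·n
= 8·136 + 20·16
= 1088 + 320 = 1408

Σ = 1408


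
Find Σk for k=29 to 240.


Σₖ₌29^240 k = Σₖ₌₁^240 k − Σₖ₌₁^28 k
= 240·241/2 − 28·29/2
= 28920 − 406 = 28514

Σk = 28514


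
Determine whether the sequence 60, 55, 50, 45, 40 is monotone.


Differences: -5, -5, -5, -5
All differences < 0 → strictly DECREASING

Monotonically decreasing


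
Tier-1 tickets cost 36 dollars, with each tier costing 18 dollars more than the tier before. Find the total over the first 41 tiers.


aₙ = 36 + (41-1)×18 = 756
Sₙ = n(a₁+aₙ)/2 = 41×(36+756)/2
= 41×792/2 = 16236

S_41 = 16236


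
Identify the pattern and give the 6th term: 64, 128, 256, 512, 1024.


Pattern: powers of 2: 2ⁿ
Terms: 64, 128, 256, 512, 1024
Next term = 2048

Next term = 2048


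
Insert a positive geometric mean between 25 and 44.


GM = √(25×44) = √1100 = 33.1662

GM = 33.1662


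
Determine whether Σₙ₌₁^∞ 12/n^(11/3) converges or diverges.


p-series test: Σ c/n^p converges if p > 1, diverges if p ≤ 1 (constant c > 0 doesn't affect convergence).
p = 11/3
11/3 > 1 → CONVERGES

Converges (p = 11/3 > 1)


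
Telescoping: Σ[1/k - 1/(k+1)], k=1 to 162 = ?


Telescoping: adjacent terms cancel.
= 1/1 - 1/163
= 1 - 1/163 = 162/163

Sum = 162/163


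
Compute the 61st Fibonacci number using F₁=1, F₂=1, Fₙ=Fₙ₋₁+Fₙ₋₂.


Fibonacci sequence: 1, 1, 2, 3, 5, 8, 13, 21, 34, 55, 89, ...
F(61) = 2504730781961

F(61) = 2504730781961


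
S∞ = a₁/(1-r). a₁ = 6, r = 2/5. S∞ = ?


S∞ = a₁/(1-r) = 6/(1 - 2/5)
= 6/(3/5)
= 10

S∞ = 10


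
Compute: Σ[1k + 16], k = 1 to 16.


Σ(1k+16) = 1·Σk + 16·n
= 1·136 + 16·16
= 136 + 256 = 392

Σ = 392


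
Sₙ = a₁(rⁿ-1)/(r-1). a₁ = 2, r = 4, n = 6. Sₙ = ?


Sₙ = 2×(4^6 - 1)/(4 - 1)
= 2×(4096 - 1)/3
= 2×4095/3
= 2730

S_6 = 2730


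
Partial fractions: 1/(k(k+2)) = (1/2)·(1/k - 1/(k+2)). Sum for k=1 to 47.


1/(k(k+2)) = (1/2)·(1/k - 1/(k+2)) (partial fractions)
Telescoping: Σ = (1/2)·(1 + 1/2 - 1/48 - 1/49) = 3431/4704

Sum = 3431/4704


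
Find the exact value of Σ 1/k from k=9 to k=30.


Σₖ₌9^30 1/k = 1/9 + 1/10 + 1/11 + ... + 1/30
= 2974550125537/2329089562800
≈ 1.2771

Sum = 2974550125537/2329089562800 ≈ 1.2771


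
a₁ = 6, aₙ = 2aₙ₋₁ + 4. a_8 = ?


Computing step by step:
a_1 = 6
a_2 = 16
a_3 = 36
a_4 = 76
a_5 = 156
a_6 = 316
a_7 = 636
a_8 = 1276


a_8 = 1276


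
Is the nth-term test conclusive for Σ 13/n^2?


lim(n→∞) 13/n^2 = 0
lim aₙ = 0 → nth-term test is INCONCLUSIVE
(Need other tests; this is actually a convergent p-series with p=2 > 1)

Inconclusive (lim aₙ = 0; need another test)


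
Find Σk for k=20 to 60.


Σₖ₌20^60 k = Σₖ₌₁^60 k − Σₖ₌₁^19 k
= 60·61/2 − 19·20/2
= 1830 − 190 = 1640

Σk = 1640


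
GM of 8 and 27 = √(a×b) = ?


GM = √(8×27) = √216 = 14.6969

GM = 14.6969


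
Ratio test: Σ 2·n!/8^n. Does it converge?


aₙ = 2·n!/8^n
a_{n+1}/aₙ = (n+1)!/8^(n+1) × 8^n/n!  (constant 2 cancels)
= (n+1)/8
L = lim(n→∞) (n+1)/8 = ∞
L > 1 → series DIVERGES

Diverges (ratio test: L = ∞ > 1)


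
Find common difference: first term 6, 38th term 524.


d = (aₙ - a₁)/(n-1)
= (524 - 6)/(38-1)
= 518/37 = 14

d = 14


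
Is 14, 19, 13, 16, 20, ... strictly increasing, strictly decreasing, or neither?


Differences: 5, -6, 3, 4
Difference at position 1 is +5 (> 0) but position 2 is -6 (< 0) — sequence both rises and falls
→ NOT monotonic

Not monotonic


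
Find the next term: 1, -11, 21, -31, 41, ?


Pattern: alternating sign, magnitude arithmetic (d=10)
Terms: 1, -11, 21, -31, 41
Next term = -51

Next term = -51


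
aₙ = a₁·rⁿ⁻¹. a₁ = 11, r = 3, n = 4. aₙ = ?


aₙ = a₁·r^(n-1)
= 11×3^3
= 11×27
= 297

a_4 = 297


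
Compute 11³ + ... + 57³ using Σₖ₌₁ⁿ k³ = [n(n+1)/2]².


Σₖ₌11^57 k³ = [57·58/2]² − [10·11/2]²
= 2732409 − 3025 = 2729384

Σk³ = 2729384


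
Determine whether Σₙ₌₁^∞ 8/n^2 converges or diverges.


p-series test: Σ c/n^p converges if p > 1, diverges if p ≤ 1 (constant c > 0 doesn't affect convergence).
p = 2
2 > 1 → CONVERGES

Converges (p = 2 > 1)


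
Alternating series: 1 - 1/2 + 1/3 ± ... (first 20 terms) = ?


S = 1 - 1/2 + 1/3 - 1/4 + 1/5 - 1/6 + 1/7 - 1/8 ± ...
= 0.6688
(Full series converges to +ln(2) ≈ +0.6931)

S_20 = 0.6688


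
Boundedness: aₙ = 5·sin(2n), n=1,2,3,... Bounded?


For all n, -1 ≤ sin(2n) ≤ 1, so -5 ≤ 5·sin(2n) ≤ 5
Lower bound: -5, Upper bound: 5
The sequence IS bounded

Bounded (-5 ≤ aₙ ≤ 5)


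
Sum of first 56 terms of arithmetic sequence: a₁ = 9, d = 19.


aₙ = 9 + (56-1)×19 = 1054
Sₙ = n(a₁+aₙ)/2 = 56×(9+1054)/2
= 56×1063/2 = 29764

S_56 = 29764


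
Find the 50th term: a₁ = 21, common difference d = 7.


aₙ = a₁ + (n-1)d
= 21 + (50-1)×7
= 21 + 343
= 364

a_50 = 364


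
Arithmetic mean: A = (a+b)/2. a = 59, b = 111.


AM = (59 + 111)/2 = 170/2 = 85

AM = 85


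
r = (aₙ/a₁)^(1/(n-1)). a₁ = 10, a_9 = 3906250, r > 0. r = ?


r^(n-1) = aₙ/a₁
r^8 = 3906250/10 = 390625
r = 390625^(1/8)
= ±5; taking r > 0 gives r = 5

r = 5


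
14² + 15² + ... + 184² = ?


Σₖ₌14^184 k² = Σₖ₌₁^184 k² − Σₖ₌₁^13 k²
= 184·185·369/6 − 13·14·27/6
= 2093460 − 819 = 2092641

Σk² = 2092641


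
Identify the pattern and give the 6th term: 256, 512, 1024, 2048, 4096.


Pattern: powers of 2: 2ⁿ
Terms: 256, 512, 1024, 2048, 4096
Next term = 8192

Next term = 8192


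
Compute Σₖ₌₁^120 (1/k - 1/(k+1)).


Telescoping: adjacent terms cancel.
= 1/1 - 1/121
= 1 - 1/121 = 120/121

Sum = 120/121


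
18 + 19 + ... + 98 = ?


Σₖ₌18^98 k = Σₖ₌₁^98 k − Σₖ₌₁^17 k
= 98·99/2 − 17·18/2
= 4851 − 153 = 4698

Σk = 4698


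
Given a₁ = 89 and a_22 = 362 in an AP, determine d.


d = (aₙ - a₁)/(n-1)
= (362 - 89)/(22-1)
= 273/21 = 13

d = 13


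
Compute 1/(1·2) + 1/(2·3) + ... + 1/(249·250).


1/(k(k+1)) = 1/k - 1/(k+1) (partial fractions)
Telescoping: Σ = 1 - 1/250 = 249/250

Sum = 249/250


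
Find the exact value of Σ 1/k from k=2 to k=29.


Σₖ₌2^29 1/k = 1/2 + 1/3 + 1/4 + ... + 1/29
= 6897956948587/2329089562800
≈ 2.9617

Sum = 6897956948587/2329089562800 ≈ 2.9617


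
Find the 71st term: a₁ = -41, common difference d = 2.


aₙ = a₁ + (n-1)d
= -41 + (71-1)×2
= -41 + 140
= 99

a_71 = 99


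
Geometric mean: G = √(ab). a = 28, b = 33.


GM = √(28×33) = √924 = 30.3974

GM = 30.3974


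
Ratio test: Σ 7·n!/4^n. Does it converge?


aₙ = 7·n!/4^n
a_{n+1}/aₙ = (n+1)!/4^(n+1) × 4^n/n!  (constant 7 cancels)
= (n+1)/4
L = lim(n→∞) (n+1)/4 = ∞
L > 1 → series DIVERGES

Diverges (ratio test: L = ∞ > 1)


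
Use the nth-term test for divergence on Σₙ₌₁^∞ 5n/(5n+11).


lim(n→∞) 5n/(5n+11) = 5/5 = 1  (divide numerator and denominator by n)
lim aₙ = 1 ≠ 0 → series DIVERGES

Diverges (lim aₙ = 1 ≠ 0)


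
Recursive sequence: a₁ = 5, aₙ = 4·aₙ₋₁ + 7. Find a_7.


Computing step by step:
a_1 = 5
a_2 = 27
a_3 = 115
a_4 = 467
a_5 = 1875
a_6 = 7507
a_7 = 30035


a_7 = 30035


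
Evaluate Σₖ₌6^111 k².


Σₖ₌6^111 k² = Σₖ₌₁^111 k² − Σₖ₌₁^5 k²
= 111·112·223/6 − 5·6·11/6
= 462056 − 55 = 462001

Σk² = 462001


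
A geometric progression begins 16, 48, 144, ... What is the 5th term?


aₙ = a₁·r^(n-1)
= 16×3^4
= 16×81
= 1296

a_5 = 1296


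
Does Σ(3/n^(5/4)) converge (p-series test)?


p-series test: Σ c/n^p converges if p > 1, diverges if p ≤ 1 (constant c > 0 doesn't affect convergence).
p = 5/4
5/4 > 1 → CONVERGES

Converges (p = 5/4 > 1)


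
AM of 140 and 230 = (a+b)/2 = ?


AM = (140 + 230)/2 = 370/2 = 185

AM = 185


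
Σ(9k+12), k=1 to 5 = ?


Σ(9k+12) = 9·Σk + 12·n
= 9·15 + 12·5
= 135 + 60 = 195

Σ = 195


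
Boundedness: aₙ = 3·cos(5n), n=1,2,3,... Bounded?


For all n, -1 ≤ cos(5n) ≤ 1, so -3 ≤ 3·cos(5n) ≤ 3
Lower bound: -3, Upper bound: 3
The sequence IS bounded

Bounded (-3 ≤ aₙ ≤ 3)


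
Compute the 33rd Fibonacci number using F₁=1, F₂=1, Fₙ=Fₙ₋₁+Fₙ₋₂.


Fibonacci sequence: 1, 1, 2, 3, 5, 8, 13, 21, 34, 55, 89, ...
F(33) = 3524578

F(33) = 3524578


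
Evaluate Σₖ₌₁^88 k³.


n(n+1)/2 = 88×89/2 = 3916
Σk³ = 3916² = 15335056

Σk³ = 15335056


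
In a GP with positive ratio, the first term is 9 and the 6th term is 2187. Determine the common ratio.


r^(n-1) = aₙ/a₁
r^5 = 2187/9 = 243
r = 243^(1/5)
= 3

r = 3


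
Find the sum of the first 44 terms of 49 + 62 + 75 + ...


aₙ = 49 + (44-1)×13 = 608
Sₙ = n(a₁+aₙ)/2 = 44×(49+608)/2
= 44×657/2 = 14454

S_44 = 14454


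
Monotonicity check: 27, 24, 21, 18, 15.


Differences: -3, -3, -3, -3
All differences < 0 → strictly DECREASING

Monotonically decreasing


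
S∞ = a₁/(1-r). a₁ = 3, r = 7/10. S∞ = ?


S∞ = a₁/(1-r) = 3/(1 - 7/10)
= 3/(3/10)
= 10

S∞ = 10


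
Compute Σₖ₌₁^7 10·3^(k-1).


Sₙ = 10×(3^7 - 1)/(3 - 1)
= 10×(2187 - 1)/2
= 10×2186/2
= 10930

S_7 = 10930


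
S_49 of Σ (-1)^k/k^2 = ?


S = -1 + 1/4 - 1/9 + 1/16 - 1/25 + 1/36 - 1/49 + 1/64 ± ...
= -0.8227
(Full series converges to -π²/12 ≈ -0.8225)

S_49 = -0.8227


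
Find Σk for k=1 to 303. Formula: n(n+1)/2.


n(n+1)/2 = 303×304/2 = 92112/2 = 46056

Σk = 46056


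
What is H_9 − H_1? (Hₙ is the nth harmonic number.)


Σₖ₌2^9 1/k = 1/2 + 1/3 + 1/4 + 1/5 + 1/6 + 1/7 + 1/8 + 1/9
= 4609/2520
≈ 1.829

Sum = 4609/2520 ≈ 1.829


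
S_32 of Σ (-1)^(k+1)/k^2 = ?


S = 1 - 1/4 + 1/9 - 1/16 + 1/25 - 1/36 + 1/49 - 1/64 ± ...
= 0.822
(Full series converges to +π²/12 ≈ +0.8225)

S_32 = 0.822


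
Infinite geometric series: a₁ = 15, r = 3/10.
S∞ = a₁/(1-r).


S∞ = a₁/(1-r) = 15/(1 - 3/10)
= 15/(7/10)
= 150/7

S∞ = 150/7


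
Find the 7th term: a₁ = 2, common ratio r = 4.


aₙ = a₁·r^(n-1)
= 2×4^6
= 2×4096
= 8192

a_7 = 8192


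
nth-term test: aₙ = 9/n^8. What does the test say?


lim(n→∞) 9/n^8 = 0
lim aₙ = 0 → nth-term test is INCONCLUSIVE
(Need other tests; this is actually a convergent p-series with p=8 > 1)

Inconclusive (lim aₙ = 0; need another test)


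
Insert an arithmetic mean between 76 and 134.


AM = (76 + 134)/2 = 210/2 = 105

AM = 105


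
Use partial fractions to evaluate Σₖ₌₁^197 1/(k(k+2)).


1/(k(k+2)) = (1/2)·(1/k - 1/(k+2)) (partial fractions)
Telescoping: Σ = (1/2)·(1 + 1/2 - 1/198 - 1/199) = 29353/39402

Sum = 29353/39402


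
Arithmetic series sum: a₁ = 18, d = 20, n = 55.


aₙ = 18 + (55-1)×20 = 1098
Sₙ = n(a₁+aₙ)/2 = 55×(18+1098)/2
= 55×1116/2 = 30690

S_55 = 30690


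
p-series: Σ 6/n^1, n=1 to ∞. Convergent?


p-series test: Σ c/n^p converges if p > 1, diverges if p ≤ 1 (constant c > 0 doesn't affect convergence).
p = 1
1 ≤ 1 → DIVERGES

Diverges (p = 1 ≤ 1)


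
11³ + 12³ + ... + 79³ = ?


Σₖ₌11^79 k³ = [79·80/2]² − [10·11/2]²
= 9985600 − 3025 = 9982575

Σk³ = 9982575


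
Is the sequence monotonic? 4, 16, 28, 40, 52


Differences: 12, 12, 12, 12
All differences > 0 → strictly INCREASING

Monotonically increasing


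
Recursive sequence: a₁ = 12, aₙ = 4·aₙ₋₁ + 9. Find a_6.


Computing step by step:
a_1 = 12
a_2 = 57
a_3 = 237
a_4 = 957
a_5 = 3837
a_6 = 15357


a_6 = 15357


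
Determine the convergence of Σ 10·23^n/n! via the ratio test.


aₙ = 10·23^n/n!
a_{n+1}/aₙ = 23^(n+1)/(n+1)! × n!/23^n  (constant 10 cancels)
= 23/(n+1)
L = lim(n→∞) 23/(n+1) = 0
L < 1 → series CONVERGES

Converges (ratio test: L = 0 < 1)


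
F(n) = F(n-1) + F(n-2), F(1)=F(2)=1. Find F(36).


Fibonacci sequence: 1, 1, 2, 3, 5, 8, 13, 21, 34, 55, 89, ...
F(36) = 14930352

F(36) = 14930352


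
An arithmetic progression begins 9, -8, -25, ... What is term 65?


aₙ = a₁ + (n-1)d
= 9 + (65-1)×-17
= 9 - 1088
= -1079

a_65 = -1079


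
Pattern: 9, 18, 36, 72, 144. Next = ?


Pattern: geometric (r=2)
Terms: 9, 18, 36, 72, 144
Next term = 288

Next term = 288


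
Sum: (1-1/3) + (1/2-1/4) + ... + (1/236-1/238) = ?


Telescoping with gap 2: two head and two tail terms survive.
= (1 + 1/2) - (1/237 + 1/238)
= 3/2 - 1/237 - 1/238 = 42067/28203

Sum = 42067/28203


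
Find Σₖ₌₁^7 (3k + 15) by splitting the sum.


Σ(3k+15) = 3·Σk + 15·n
= 3·28 + 15·7
= 84 + 105 = 189

Σ = 189


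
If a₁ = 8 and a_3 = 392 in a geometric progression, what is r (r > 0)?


r^(n-1) = aₙ/a₁
r^2 = 392/8 = 49
r = 49^(1/2)
= ±7; taking r > 0 gives r = 7

r = 7


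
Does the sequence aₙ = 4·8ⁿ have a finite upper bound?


aₙ = 4·8ⁿ → as n→∞, aₙ→∞ (since base 8 > 1)
No finite upper bound exists
The sequence is UNBOUNDED

Unbounded (aₙ → ∞ as n → ∞)


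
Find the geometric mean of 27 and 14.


GM = √(27×14) = √378 = 19.4422

GM = 19.4422


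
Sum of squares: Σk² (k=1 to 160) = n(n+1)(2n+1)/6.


n = 160
n(n+1)(2n+1)/6 = 160×161×321/6
= 8268960/6 = 1378160

Σk² = 1378160


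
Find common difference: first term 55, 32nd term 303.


d = (aₙ - a₁)/(n-1)
= (303 - 55)/(32-1)
= 248/31 = 8

d = 8


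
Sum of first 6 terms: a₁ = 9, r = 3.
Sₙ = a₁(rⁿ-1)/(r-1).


Sₙ = 9×(3^6 - 1)/(3 - 1)
= 9×(729 - 1)/2
= 9×728/2
= 3276

S_6 = 3276


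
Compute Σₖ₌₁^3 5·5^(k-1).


Sₙ = 5×(5^3 - 1)/(5 - 1)
= 5×(125 - 1)/4
= 5×124/4
= 155

S_3 = 155


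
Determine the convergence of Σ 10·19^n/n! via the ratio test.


aₙ = 10·19^n/n!
a_{n+1}/aₙ = 19^(n+1)/(n+1)! × n!/19^n  (constant 10 cancels)
= 19/(n+1)
L = lim(n→∞) 19/(n+1) = 0
L < 1 → series CONVERGES

Converges (ratio test: L = 0 < 1)


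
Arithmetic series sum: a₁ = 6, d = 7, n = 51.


aₙ = 6 + (51-1)×7 = 356
Sₙ = n(a₁+aₙ)/2 = 51×(6+356)/2
= 51×362/2 = 9231

S_51 = 9231


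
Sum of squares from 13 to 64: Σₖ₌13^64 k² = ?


Σₖ₌13^64 k² = Σₖ₌₁^64 k² − Σₖ₌₁^12 k²
= 64·65·129/6 − 12·13·25/6
= 89440 − 650 = 88790

Σk² = 88790


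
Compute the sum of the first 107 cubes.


n(n+1)/2 = 107×108/2 = 5778
Σk³ = 5778² = 33385284

Σk³ = 33385284


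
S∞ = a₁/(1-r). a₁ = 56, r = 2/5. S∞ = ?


S∞ = a₁/(1-r) = 56/(1 - 2/5)
= 56/(3/5)
= 280/3

S∞ = 280/3


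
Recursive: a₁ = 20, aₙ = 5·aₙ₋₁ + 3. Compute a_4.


Computing step by step:
a_1 = 20
a_2 = 103
a_3 = 518
a_4 = 2593


a_4 = 2593


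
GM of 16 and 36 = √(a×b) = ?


GM = √(16×36) = √576 = 24

GM = 24


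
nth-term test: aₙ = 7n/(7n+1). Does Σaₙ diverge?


lim(n→∞) 7n/(7n+1) = 7/7 = 1  (divide numerator and denominator by n)
lim aₙ = 1 ≠ 0 → series DIVERGES

Diverges (lim aₙ = 1 ≠ 0)


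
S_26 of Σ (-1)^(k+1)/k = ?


S = 1 - 1/2 + 1/3 - 1/4 + 1/5 - 1/6 + 1/7 - 1/8 ± ...
= 0.6743
(Full series converges to +ln(2) ≈ +0.6931)

S_26 = 0.6743


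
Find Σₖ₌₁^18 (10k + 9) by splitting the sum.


Σ(10k+9) = 10·Σk + 9·n
= 10·171 + 9·18
= 1710 + 162 = 1872

Σ = 1872


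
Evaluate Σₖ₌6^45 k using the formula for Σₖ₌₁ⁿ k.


Σₖ₌6^45 k = Σₖ₌₁^45 k − Σₖ₌₁^5 k
= 45·46/2 − 5·6/2
= 1035 − 15 = 1020

Σk = 1020


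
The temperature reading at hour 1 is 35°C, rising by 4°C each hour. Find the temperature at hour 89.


aₙ = a₁ + (n-1)d
= 35 + (89-1)×4
= 35 + 352
= 387

a_89 = 387


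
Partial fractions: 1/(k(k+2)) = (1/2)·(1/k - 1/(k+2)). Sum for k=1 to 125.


1/(k(k+2)) = (1/2)·(1/k - 1/(k+2)) (partial fractions)
Telescoping: Σ = (1/2)·(1 + 1/2 - 1/126 - 1/127) = 11875/16002

Sum = 11875/16002


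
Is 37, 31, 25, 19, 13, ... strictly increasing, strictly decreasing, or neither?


Differences: -6, -6, -6, -6
All differences < 0 → strictly DECREASING

Monotonically decreasing


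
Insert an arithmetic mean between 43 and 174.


AM = (43 + 174)/2 = 217/2 = 108.5

AM = 108.5


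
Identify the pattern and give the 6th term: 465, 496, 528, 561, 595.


Pattern: triangular numbers: n(n+1)/2
Terms: 465, 496, 528, 561, 595
Next term = 630

Next term = 630


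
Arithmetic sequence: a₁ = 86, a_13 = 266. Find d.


d = (aₙ - a₁)/(n-1)
= (266 - 86)/(13-1)
= 180/12 = 15

d = 15


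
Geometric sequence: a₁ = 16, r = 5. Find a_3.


aₙ = a₁·r^(n-1)
= 16×5^2
= 16×25
= 400

a_3 = 400


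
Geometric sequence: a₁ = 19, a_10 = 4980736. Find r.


r^(n-1) = aₙ/a₁
r^9 = 4980736/19 = 262144
r = 262144^(1/9)
= 4

r = 4


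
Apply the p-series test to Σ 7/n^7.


p-series test: Σ c/n^p converges if p > 1, diverges if p ≤ 1 (constant c > 0 doesn't affect convergence).
p = 7
7 > 1 → CONVERGES

Converges (p = 7 > 1)


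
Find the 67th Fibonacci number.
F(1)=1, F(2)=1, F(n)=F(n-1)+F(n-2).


Fibonacci sequence: 1, 1, 2, 3, 5, 8, 13, 21, 34, 55, 89, ...
F(67) = 44945570212853

F(67) = 44945570212853


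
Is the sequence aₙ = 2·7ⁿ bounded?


aₙ = 2·7ⁿ → as n→∞, aₙ→∞ (since base 7 > 1)
No finite upper bound exists
The sequence is UNBOUNDED

Unbounded (aₙ → ∞ as n → ∞)


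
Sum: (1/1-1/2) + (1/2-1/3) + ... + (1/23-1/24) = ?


Telescoping: adjacent terms cancel.
= 1/1 - 1/24
= 1 - 1/24 = 23/24

Sum = 23/24


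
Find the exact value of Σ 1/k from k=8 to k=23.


Σₖ₌8^23 1/k = 1/8 + 1/9 + 1/10 + ... + 1/23
= 679055651/594914320
≈ 1.1414

Sum = 679055651/594914320 ≈ 1.1414


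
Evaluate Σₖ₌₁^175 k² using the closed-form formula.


n = 175
n(n+1)(2n+1)/6 = 175×176×351/6
= 10810800/6 = 1801800

Σk² = 1801800


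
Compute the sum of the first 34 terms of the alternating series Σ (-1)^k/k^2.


S = -1 + 1/4 - 1/9 + 1/16 - 1/25 + 1/36 - 1/49 + 1/64 ± ...
= -0.822
(Full series converges to -π²/12 ≈ -0.8225)

S_34 = -0.822


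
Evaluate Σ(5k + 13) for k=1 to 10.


Σ(5k+13) = 5·Σk + 13·n
= 5·55 + 13·10
= 275 + 130 = 405

Σ = 405


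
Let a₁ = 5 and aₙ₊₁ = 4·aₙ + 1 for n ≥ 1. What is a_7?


Computing step by step:
a_1 = 5
a_2 = 21
a_3 = 85
a_4 = 341
a_5 = 1365
a_6 = 5461
a_7 = 21845


a_7 = 21845


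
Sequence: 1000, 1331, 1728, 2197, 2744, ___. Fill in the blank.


Pattern: perfect cubes: n³
Terms: 1000, 1331, 1728, 2197, 2744
Next term = 3375

Next term = 3375


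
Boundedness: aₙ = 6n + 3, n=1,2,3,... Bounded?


aₙ = 6n + 3 → as n→∞, aₙ→∞
No finite upper bound exists
The sequence is UNBOUNDED

Unbounded (aₙ → ∞ as n → ∞)


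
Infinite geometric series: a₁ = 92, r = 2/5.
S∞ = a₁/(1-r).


S∞ = a₁/(1-r) = 92/(1 - 2/5)
= 92/(3/5)
= 460/3

S∞ = 460/3


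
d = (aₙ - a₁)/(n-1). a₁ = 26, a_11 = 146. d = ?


d = (aₙ - a₁)/(n-1)
= (146 - 26)/(11-1)
= 120/10 = 12

d = 12


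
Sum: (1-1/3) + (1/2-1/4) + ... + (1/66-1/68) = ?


Telescoping with gap 2: two head and two tail terms survive.
= (1 + 1/2) - (1/67 + 1/68)
= 3/2 - 1/67 - 1/68 = 6699/4556

Sum = 6699/4556


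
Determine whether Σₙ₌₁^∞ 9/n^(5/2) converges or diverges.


p-series test: Σ c/n^p converges if p > 1, diverges if p ≤ 1 (constant c > 0 doesn't affect convergence).
p = 5/2
5/2 > 1 → CONVERGES

Converges (p = 5/2 > 1)


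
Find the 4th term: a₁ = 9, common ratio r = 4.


aₙ = a₁·r^(n-1)
= 9×4^3
= 9×64
= 576

a_4 = 576


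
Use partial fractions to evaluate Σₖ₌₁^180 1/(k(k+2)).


1/(k(k+2)) = (1/2)·(1/k - 1/(k+2)) (partial fractions)
Telescoping: Σ = (1/2)·(1 + 1/2 - 1/181 - 1/182) = 24525/32942

Sum = 24525/32942


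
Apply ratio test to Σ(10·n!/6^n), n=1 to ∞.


aₙ = 10·n!/6^n
a_{n+1}/aₙ = (n+1)!/6^(n+1) × 6^n/n!  (constant 10 cancels)
= (n+1)/6
L = lim(n→∞) (n+1)/6 = ∞
L > 1 → series DIVERGES

Diverges (ratio test: L = ∞ > 1)


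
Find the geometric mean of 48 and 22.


GM = √(48×22) = √1056 = 32.4962

GM = 32.4962


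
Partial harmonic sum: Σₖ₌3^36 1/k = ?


Σₖ₌3^36 1/k = 1/3 + 1/4 + 1/5 + ... + 1/36
= 35110531858309/13127595717600
≈ 2.6746

Sum = 35110531858309/13127595717600 ≈ 2.6746


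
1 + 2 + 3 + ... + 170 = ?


n(n+1)/2 = 170×171/2 = 29070/2 = 14535

Σk = 14535


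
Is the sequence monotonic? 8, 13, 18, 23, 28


Differences: 5, 5, 5, 5
All differences > 0 → strictly INCREASING

Monotonically increasing


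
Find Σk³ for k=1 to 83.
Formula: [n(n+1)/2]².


n(n+1)/2 = 83×84/2 = 3486
Σk³ = 3486² = 12152196

Σk³ = 12152196


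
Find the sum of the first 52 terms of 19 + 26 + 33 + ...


aₙ = 19 + (52-1)×7 = 376
Sₙ = n(a₁+aₙ)/2 = 52×(19+376)/2
= 52×395/2 = 10270

S_52 = 10270


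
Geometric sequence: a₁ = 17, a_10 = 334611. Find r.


r^(n-1) = aₙ/a₁
r^9 = 334611/17 = 19683
r = 19683^(1/9)
= 3

r = 3


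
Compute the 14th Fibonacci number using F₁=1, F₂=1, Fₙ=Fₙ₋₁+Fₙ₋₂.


Fibonacci sequence: 1, 1, 2, 3, 5, 8, 13, 21, 34, 55, 89, ...
F(14) = 377

F(14) = 377


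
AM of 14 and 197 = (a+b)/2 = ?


AM = (14 + 197)/2 = 211/2 = 105.5

AM = 105.5


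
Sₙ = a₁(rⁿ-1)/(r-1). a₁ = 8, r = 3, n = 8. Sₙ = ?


Sₙ = 8×(3^8 - 1)/(3 - 1)
= 8×(6561 - 1)/2
= 8×6560/2
= 26240

S_8 = 26240


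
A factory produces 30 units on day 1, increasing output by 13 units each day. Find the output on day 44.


aₙ = a₁ + (n-1)d
= 30 + (44-1)×13
= 30 + 559
= 589

a_44 = 589


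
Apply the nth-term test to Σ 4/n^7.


lim(n→∞) 4/n^7 = 0
lim aₙ = 0 → nth-term test is INCONCLUSIVE
(Need other tests; this is actually a convergent p-series with p=7 > 1)

Inconclusive (lim aₙ = 0; need another test)


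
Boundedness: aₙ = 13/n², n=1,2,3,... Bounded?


a₁ = 13, a₂ = 13/4, a₃ = 13/9, ...
0 < aₙ ≤ 13 for all n ≥ 1
The sequence IS bounded

Bounded (0 < aₙ ≤ 13)


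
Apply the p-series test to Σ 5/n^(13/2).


p-series test: Σ c/n^p converges if p > 1, diverges if p ≤ 1 (constant c > 0 doesn't affect convergence).
p = 13/2
13/2 > 1 → CONVERGES

Converges (p = 13/2 > 1)
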